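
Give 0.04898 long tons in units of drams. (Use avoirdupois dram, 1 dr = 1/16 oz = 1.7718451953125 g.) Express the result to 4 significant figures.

28090 dr

1 long ton = 573440 drams.
Then 0.04898 × 573440 ≈ 28090 dr.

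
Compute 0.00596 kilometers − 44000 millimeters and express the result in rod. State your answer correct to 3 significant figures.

-7.56 rods

0.00596 km = 1.18508 rod and 44000 mm = 8.74891 rod.
1.18508 − 8.74891 ≈ -7.56 rod.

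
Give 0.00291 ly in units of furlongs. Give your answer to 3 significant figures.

1 light-year = 4.70290 × 10^13 furlong.
Thus 0.00291 × 4.70290 × 10^13 ≈ 1.37 × 10^11 furlong.

1.37 × 10^11 furlong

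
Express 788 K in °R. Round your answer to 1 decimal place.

1418.4 °R

°R = K × 9/5.
Applying the formula gives 1418.4 °R.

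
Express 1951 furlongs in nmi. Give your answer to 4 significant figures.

1 furlong = 0.108622 nmi.
So 1951 × 0.108622 ≈ 211.9 nmi.

211.9 nautical miles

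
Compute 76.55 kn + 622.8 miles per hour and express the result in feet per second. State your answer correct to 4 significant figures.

1043 ft/s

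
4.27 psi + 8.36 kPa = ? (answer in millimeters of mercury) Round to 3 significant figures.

284 mmHg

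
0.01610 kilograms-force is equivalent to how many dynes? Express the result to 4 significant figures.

15790 dynes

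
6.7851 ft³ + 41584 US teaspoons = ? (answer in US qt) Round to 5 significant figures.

419.61 US quarts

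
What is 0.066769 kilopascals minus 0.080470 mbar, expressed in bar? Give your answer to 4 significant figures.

0.066769 kPa = 0.000667690 bar and 0.080470 mbar = 8.04700e-5 bar.
0.000667690 − 8.04700e-5 ≈ 0.0005872 bar.

0.0005872 bar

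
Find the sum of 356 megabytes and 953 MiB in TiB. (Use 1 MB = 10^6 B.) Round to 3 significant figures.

0.00123 TiB

356 MB = 0.000323780 TiB and 953 MiB = 0.000908852 TiB.
0.000323780 + 0.000908852 ≈ 0.00123 TiB.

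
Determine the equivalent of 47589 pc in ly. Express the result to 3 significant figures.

155000 light-years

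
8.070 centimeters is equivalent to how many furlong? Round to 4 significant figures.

0.0004012 furlong

1 cm = 4.97097e-5 furlong.
8.070 × 4.97097e-5 ≈ 0.0004012 furlong.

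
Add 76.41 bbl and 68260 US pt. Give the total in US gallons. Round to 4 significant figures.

11740 US gal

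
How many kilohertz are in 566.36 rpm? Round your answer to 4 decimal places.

1 rpm = 1.66667e-5 kHz.
Then 566.36 × 1.66667e-5 ≈ 0.0094 kHz.

0.0094 kHz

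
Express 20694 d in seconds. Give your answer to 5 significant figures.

1.7880 × 10^9 s

1 d = 86400.0 s.
So 20694 × 86400.0 ≈ 1.7880 × 10^9 s.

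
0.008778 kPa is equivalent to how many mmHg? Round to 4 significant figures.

0.06584 mmHg

1 kilopascal = 7.50062 mmHg.
Then 0.008778 × 7.50062 ≈ 0.06584 mmHg.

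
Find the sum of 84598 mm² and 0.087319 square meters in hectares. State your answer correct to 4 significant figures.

84598 mm² = 8.45980e-6 ha and 0.087319 m² = 8.73190e-6 ha.
8.45980e-6 + 8.73190e-6 ≈ 1.719e-5 ha.

1.719e-5 hectares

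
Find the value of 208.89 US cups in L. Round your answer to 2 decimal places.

49.42 liters

1 US cup = 0.236588 L.
So 208.89 × 0.236588 ≈ 49.42 L.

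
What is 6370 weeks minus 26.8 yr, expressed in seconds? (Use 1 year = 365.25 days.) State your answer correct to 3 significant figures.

6370 wk = 3.85258e+9 s and 26.8 yr = 8.45744e+8 s.
3.85258e+9 − 8.45744e+8 ≈ 3.01e+9 s.

3.01e+9 s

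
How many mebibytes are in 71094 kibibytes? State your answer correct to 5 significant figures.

69.428 mebibytes

1 KiB = 0.0009765625 MiB.
71094 × 0.0009765625 ≈ 69.428 MiB.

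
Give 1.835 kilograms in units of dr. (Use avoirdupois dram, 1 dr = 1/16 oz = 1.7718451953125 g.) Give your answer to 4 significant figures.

1036 dr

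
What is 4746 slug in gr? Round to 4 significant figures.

1.069e+9 gr

1 slug = 225218 gr.
Then 4746 × 225218 ≈ 1.069e+9 gr.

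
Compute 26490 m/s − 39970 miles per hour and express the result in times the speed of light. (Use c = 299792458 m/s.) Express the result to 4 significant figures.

2.876 × 10^-5 times the speed of light

26490 m/s = 8.83611 × 10^-5 c and 39970 mph = 5.96019 × 10^-5 c.
8.83611 × 10^-5 − 5.96019 × 10^-5 ≈ 2.876 × 10^-5 c.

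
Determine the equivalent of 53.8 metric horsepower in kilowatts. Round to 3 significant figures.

1 metric horsepower = 0.735499 kilowatts.
Then 53.8 × 0.735499 ≈ 39.6 kW.

39.6 kW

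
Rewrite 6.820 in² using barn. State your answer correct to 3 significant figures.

4.40 × 10^25 barns

1 square inch = 6.45160 × 10^24 barn.
So 6.820 × 6.45160 × 10^24 ≈ 4.40 × 10^25 barn.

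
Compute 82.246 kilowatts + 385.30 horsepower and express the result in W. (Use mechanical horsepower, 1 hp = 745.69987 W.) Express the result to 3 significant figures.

370000 W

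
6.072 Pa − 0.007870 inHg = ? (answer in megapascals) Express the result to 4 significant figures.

6.072 Pa = 6.07200 × 10^-6 MPa and 0.007870 inHg = 2.66509 × 10^-5 MPa.
6.07200 × 10^-6 − 2.66509 × 10^-5 ≈ -2.058 × 10^-5 MPa.

-2.058 × 10^-5 MPa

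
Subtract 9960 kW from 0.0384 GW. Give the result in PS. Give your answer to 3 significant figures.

0.0384 GW = 52209.5 PS and 9960 kW = 13541.8 PS.
52209.5 − 13541.8 ≈ 38700 PS.

38700 PS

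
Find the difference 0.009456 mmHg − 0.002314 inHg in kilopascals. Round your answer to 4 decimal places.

-0.0066 kPa

0.009456 mmHg = 0.00126070 kPa and 0.002314 inHg = 0.00783610 kPa.
0.00126070 − 0.00783610 ≈ -0.0066 kPa.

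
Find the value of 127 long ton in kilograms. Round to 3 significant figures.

1 long ton = 1016.05 kg.
Thus 127 × 1016.05 ≈ 129000 kg.

129000 kilograms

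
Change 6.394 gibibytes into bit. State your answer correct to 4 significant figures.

5.492e+10 bit

1 gibibyte = 8.58993e+9 bit.
Thus 6.394 × 8.58993e+9 ≈ 5.492e+10 bit.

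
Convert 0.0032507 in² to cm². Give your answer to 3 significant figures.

0.0210 square centimeters

1 in² = 6.45160 cm².
0.0032507 × 6.45160 ≈ 0.0210 cm².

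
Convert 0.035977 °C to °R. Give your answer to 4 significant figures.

491.7 degrees Rankine

°R = (°C + 273.15) × 9/5.
Applying the formula gives 491.7 °R.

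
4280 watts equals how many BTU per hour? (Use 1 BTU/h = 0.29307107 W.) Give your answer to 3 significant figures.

1 watt = 3.41214 BTU per hour.
4280 × 3.41214 ≈ 14600 BTU/h.

14600 BTU per hour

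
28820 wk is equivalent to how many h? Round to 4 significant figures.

1 week = 168.000 h.
Thus 28820 × 168.000 ≈ 4.842e+6 h.

4.842e+6 hours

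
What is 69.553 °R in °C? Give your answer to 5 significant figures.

°R = (°C + 273.15) × 9/5.
Applying the formula gives -234.51 °C.

-234.51 degrees Celsius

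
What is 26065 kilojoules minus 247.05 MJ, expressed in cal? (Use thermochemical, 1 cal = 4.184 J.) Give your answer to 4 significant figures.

26065 kJ = 6.22968 × 10^6 cal and 247.05 MJ = 5.90464 × 10^7 cal.
6.22968 × 10^6 − 5.90464 × 10^7 ≈ -5.282 × 10^7 cal.

-5.282 × 10^7 cal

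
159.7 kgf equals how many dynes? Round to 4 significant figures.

1 kilogram-force = 980665 dynes.
Then 159.7 × 980665 ≈ 1.566 × 10^8 dyn.

1.566 × 10^8 dynes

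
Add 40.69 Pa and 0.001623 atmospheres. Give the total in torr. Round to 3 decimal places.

1.539 torr

40.69 Pa = 0.305200 torr and 0.001623 atm = 1.23348 torr.
0.305200 + 1.23348 ≈ 1.539 torr.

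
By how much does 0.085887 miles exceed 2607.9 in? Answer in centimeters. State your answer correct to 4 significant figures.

0.085887 mi = 13822.2 cm and 2607.9 in = 6624.07 cm.
13822.2 − 6624.07 ≈ 7198 cm.

7198 centimeters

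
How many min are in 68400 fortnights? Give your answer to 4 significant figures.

1.379 × 10^9 min

1 fortnight = 20160.0 minutes.
Thus 68400 × 20160.0 ≈ 1.379 × 10^9 min.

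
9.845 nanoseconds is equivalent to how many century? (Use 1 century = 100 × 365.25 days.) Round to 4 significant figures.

3.120e-18 centuries

1 ns = 3.16881e-19 centuries.
So 9.845 × 3.16881e-19 ≈ 3.120e-18 century.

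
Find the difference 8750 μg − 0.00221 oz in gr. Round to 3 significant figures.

-0.832 grains

8750 μg = 0.135033 gr and 0.00221 oz = 0.966875 gr.
0.135033 − 0.966875 ≈ -0.832 gr.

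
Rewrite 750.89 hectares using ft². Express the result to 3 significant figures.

8.08 × 10^7 ft²

1 ha = 107639 ft².
Thus 750.89 × 107639 ≈ 8.08 × 10^7 ft².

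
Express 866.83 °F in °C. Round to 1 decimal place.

463.8 °C

°C = (°F − 32) × 5/9.
Applying the formula gives 463.8 °C.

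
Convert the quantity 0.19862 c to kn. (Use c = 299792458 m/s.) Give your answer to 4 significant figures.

1.157 × 10^8 knots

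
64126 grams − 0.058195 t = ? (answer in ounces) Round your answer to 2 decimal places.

209.21 oz

64126 g = 2261.98 oz and 0.058195 t = 2052.77 oz.
2261.98 − 2052.77 ≈ 209.21 oz.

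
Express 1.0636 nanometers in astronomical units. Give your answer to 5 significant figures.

7.1097 × 10^-21 au

1 nanometer = 6.68459 × 10^-21 au.
Thus 1.0636 × 6.68459 × 10^-21 ≈ 7.1097 × 10^-21 au.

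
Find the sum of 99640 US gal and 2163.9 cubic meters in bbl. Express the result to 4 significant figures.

15980 bbl

99640 US gal = 2372.38 bbl and 2163.9 m³ = 13610.5 bbl.
2372.38 + 13610.5 ≈ 15980 bbl.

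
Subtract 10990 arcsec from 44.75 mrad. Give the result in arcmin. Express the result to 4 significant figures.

-29.33 arcminutes

44.75 mrad = 153.839 arcmin and 10990 arcsec = 183.167 arcmin.
153.839 − 183.167 ≈ -29.33 arcmin.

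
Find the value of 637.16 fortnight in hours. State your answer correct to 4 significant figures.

1 fortnight = 336.000 h.
Thus 637.16 × 336.000 ≈ 214100 h.

214100 h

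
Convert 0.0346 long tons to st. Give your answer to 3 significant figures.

5.54 stone

1 long ton = 160.000 stone.
Then 0.0346 × 160.000 ≈ 5.54 st.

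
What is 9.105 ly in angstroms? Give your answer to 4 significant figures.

1 ly = 9.46073e+25 Å.
So 9.105 × 9.46073e+25 ≈ 8.614e+26 Å.

8.614e+26 angstroms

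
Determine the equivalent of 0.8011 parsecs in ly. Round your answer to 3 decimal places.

1 pc = 3.26156 ly.
0.8011 × 3.26156 ≈ 2.613 ly.

2.613 ly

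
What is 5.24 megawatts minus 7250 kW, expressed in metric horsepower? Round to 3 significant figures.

5.24 MW = 7124.42 PS and 7250 kW = 9857.26 PS.
7124.42 − 9857.26 ≈ -2730 PS.

-2730 PS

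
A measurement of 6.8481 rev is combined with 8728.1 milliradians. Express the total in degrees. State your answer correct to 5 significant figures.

6.8481 rev = 2465.32 ° and 8728.1 mrad = 500.083 °.
2465.32 + 500.083 ≈ 2965.4 °.

2965.4 °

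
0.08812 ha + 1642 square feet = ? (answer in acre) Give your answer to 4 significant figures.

0.2554 acres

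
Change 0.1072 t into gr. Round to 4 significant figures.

1 t = 1.54324 × 10^7 grains.
So 0.1072 × 1.54324 × 10^7 ≈ 1.654 × 10^6 gr.

1.654 × 10^6 grains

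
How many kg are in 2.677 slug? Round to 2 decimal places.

39.07 kg

1 slug = 14.5939 kg.
2.677 × 14.5939 ≈ 39.07 kg.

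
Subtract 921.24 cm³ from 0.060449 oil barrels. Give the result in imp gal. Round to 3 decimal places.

0.060449 bbl = 2.11404 imp gal and 921.24 cm³ = 0.202644 imp gal.
2.11404 − 0.202644 ≈ 1.911 imp gal.

1.911 imperial gallons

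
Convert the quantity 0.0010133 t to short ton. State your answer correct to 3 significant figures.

1 t = 1.10231 short ton.
Then 0.0010133 × 1.10231 ≈ 0.00112 short ton.

0.00112 short tons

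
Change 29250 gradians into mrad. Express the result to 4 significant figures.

459500 milliradians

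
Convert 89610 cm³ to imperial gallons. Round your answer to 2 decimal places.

1 cm³ = 0.000219969 imperial gallons.
Thus 89610 × 0.000219969 ≈ 19.71 imp gal.

19.71 imp gal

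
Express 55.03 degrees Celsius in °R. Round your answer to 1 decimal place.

°R = (°C + 273.15) × 9/5.
Applying the formula gives 590.7 °R.

590.7 °R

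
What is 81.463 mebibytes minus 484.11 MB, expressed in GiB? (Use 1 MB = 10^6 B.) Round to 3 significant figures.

-0.371 GiB

81.463 MiB = 0.0795537 GiB and 484.11 MB = 0.450863 GiB.
0.0795537 − 0.450863 ≈ -0.371 GiB.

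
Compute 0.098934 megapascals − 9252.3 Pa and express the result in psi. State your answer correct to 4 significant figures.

0.098934 MPa = 14.3492 psi and 9252.3 Pa = 1.34193 psi.
14.3492 − 1.34193 ≈ 13.01 psi.

13.01 psi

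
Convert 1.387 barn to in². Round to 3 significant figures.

1 barn = 1.55000e-25 in².
1.387 × 1.55000e-25 ≈ 2.15e-25 in².

2.15e-25 in²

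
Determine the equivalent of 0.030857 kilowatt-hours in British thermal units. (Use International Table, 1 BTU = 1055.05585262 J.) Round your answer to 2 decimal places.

105.29 British thermal units

1 kilowatt-hour = 3412.14 British thermal units.
0.030857 × 3412.14 ≈ 105.29 BTU.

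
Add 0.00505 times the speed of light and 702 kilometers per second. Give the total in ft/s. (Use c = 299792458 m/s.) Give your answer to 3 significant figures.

0.00505 c = 4.96703e+6 ft/s and 702 km/s = 2.30315e+6 ft/s.
4.96703e+6 + 2.30315e+6 ≈ 7.27e+6 ft/s.

7.27e+6 feet per second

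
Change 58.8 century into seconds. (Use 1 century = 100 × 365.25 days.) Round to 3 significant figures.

1 century = 3.15576 × 10^9 s.
58.8 × 3.15576 × 10^9 ≈ 1.86 × 10^11 s.

1.86 × 10^11 seconds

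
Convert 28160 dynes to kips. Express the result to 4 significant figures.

6.331 × 10^-5 kip

1 dyne = 2.24809 × 10^-9 kip.
So 28160 × 2.24809 × 10^-9 ≈ 6.331 × 10^-5 kip.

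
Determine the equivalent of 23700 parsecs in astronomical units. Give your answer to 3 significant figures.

1 parsec = 206265 astronomical units.
23700 × 206265 ≈ 4.89e+9 au.

4.89e+9 au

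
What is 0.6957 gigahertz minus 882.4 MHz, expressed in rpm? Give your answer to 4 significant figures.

-1.120e+10 rpm

0.6957 GHz = 4.17420e+10 rpm and 882.4 MHz = 5.29440e+10 rpm.
4.17420e+10 − 5.29440e+10 ≈ -1.120e+10 rpm.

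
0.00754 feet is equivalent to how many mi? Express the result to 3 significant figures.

1 ft = 0.000189394 mi.
Then 0.00754 × 0.000189394 ≈ 1.43e-6 mi.

1.43e-6 mi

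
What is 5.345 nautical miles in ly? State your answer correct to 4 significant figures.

1.046e-12 light-years

1 nautical mile = 1.95757e-13 light-years.
Thus 5.345 × 1.95757e-13 ≈ 1.046e-12 ly.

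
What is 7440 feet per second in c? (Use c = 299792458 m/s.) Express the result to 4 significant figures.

1 foot per second = 1.01670e-9 times the speed of light.
Thus 7440 × 1.01670e-9 ≈ 7.564e-6 c.

7.564e-6 c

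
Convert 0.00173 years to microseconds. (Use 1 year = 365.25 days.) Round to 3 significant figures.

5.46e+10 microseconds

1 year = 3.15576e+13 microseconds.
0.00173 × 3.15576e+13 ≈ 5.46e+10 μs.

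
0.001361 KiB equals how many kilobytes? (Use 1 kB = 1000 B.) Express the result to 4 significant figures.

1 kibibyte = 1.02400 kB.
0.001361 × 1.02400 ≈ 0.001394 kB.

0.001394 kB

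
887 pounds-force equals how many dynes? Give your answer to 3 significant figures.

3.95e+8 dynes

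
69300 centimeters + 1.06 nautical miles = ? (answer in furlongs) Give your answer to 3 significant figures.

13.2 furlong

69300 cm = 3.44488 furlong and 1.06 nmi = 9.75861 furlong.
3.44488 + 9.75861 ≈ 13.2 furlong.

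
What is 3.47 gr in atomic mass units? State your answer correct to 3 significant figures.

1 gr = 3.90228e+22 atomic mass units.
Then 3.47 × 3.90228e+22 ≈ 1.35e+23 u.

1.35e+23 u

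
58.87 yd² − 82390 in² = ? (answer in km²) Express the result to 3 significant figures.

-3.93 × 10^-6 km²

58.87 yd² = 4.92228 × 10^-5 km² and 82390 in² = 5.31547 × 10^-5 km².
4.92228 × 10^-5 − 5.31547 × 10^-5 ≈ -3.93 × 10^-6 km².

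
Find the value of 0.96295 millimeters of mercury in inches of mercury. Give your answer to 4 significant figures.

0.03791 inHg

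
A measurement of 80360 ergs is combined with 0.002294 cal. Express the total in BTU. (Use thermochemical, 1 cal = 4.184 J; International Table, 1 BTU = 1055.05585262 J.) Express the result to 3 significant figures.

1.67 × 10^-5 BTU

80360 erg = 7.61666 × 10^-6 BTU and 0.002294 cal = 9.09724 × 10^-6 BTU.
7.61666 × 10^-6 + 9.09724 × 10^-6 ≈ 1.67 × 10^-5 BTU.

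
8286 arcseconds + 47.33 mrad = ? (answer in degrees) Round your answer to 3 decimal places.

5.013 °

8286 arcsec = 2.30167 ° and 47.33 mrad = 2.71181 °.
2.30167 + 2.71181 ≈ 5.013 °.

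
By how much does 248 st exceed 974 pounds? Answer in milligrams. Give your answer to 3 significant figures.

248 st = 1.57487e+9 mg and 974 lb = 4.41799e+8 mg.
1.57487e+9 − 4.41799e+8 ≈ 1.13e+9 mg.

1.13e+9 mg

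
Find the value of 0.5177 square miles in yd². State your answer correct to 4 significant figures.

1.604 × 10^6 yd²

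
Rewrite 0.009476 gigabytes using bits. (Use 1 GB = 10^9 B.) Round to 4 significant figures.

7.581e+7 bit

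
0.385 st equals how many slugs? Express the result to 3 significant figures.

0.168 slugs

1 st = 0.435133 slug.
0.385 × 0.435133 ≈ 0.168 slug.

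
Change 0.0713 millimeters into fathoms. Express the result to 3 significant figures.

1 millimeter = 0.000546807 fathom.
So 0.0713 × 0.000546807 ≈ 3.90 × 10^-5 fathom.

3.90 × 10^-5 fathom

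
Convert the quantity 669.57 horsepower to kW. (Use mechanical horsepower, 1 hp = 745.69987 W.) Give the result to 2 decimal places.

1 horsepower = 0.745700 kilowatts.
So 669.57 × 0.745700 ≈ 499.30 kW.

499.30 kW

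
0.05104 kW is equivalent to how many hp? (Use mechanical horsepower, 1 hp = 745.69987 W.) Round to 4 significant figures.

0.06845 horsepower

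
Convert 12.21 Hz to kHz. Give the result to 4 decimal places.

1 Hz = 0.00100000 kHz.
So 12.21 × 0.00100000 ≈ 0.0122 kHz.

0.0122 kHz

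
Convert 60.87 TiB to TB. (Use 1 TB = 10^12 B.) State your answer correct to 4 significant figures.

66.93 TB

1 tebibyte = 1.09951 terabytes.
Thus 60.87 × 1.09951 ≈ 66.93 TB.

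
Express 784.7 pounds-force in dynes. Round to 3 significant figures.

3.49e+8 dyn

1 lbf = 444822 dynes.
So 784.7 × 444822 ≈ 3.49e+8 dyn.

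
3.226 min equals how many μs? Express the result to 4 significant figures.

1.936 × 10^8 microseconds

1 min = 6.00000 × 10^7 μs.
So 3.226 × 6.00000 × 10^7 ≈ 1.936 × 10^8 μs.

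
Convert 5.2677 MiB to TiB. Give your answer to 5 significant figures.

5.0237 × 10^-6 tebibytes

1 mebibyte = 9.53674 × 10^-7 TiB.
Thus 5.2677 × 9.53674 × 10^-7 ≈ 5.0237 × 10^-6 TiB.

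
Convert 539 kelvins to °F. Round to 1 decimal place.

510.5 °F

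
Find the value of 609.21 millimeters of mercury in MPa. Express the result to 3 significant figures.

0.0812 megapascals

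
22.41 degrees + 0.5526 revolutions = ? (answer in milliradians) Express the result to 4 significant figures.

22.41 ° = 391.128 mrad and 0.5526 rev = 3472.09 mrad.
391.128 + 3472.09 ≈ 3863 mrad.

3863 milliradians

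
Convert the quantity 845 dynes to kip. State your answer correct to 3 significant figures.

1.90 × 10^-6 kip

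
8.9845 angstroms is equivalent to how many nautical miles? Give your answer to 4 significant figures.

4.851e-13 nautical miles

1 angstrom = 5.39957e-14 nmi.
So 8.9845 × 5.39957e-14 ≈ 4.851e-13 nmi.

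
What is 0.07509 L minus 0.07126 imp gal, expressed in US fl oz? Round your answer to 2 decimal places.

0.07509 L = 2.53909 US fl oz and 0.07126 imp gal = 10.9542 US fl oz.
2.53909 − 10.9542 ≈ -8.42 US fl oz.

-8.42 US fl oz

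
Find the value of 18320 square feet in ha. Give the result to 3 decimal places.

1 ft² = 9.29030 × 10^-6 hectares.
18320 × 9.29030 × 10^-6 ≈ 0.170 ha.

0.170 ha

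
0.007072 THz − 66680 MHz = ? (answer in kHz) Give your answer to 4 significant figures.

-5.961 × 10^7 kilohertz

0.007072 THz = 7.07200 × 10^6 kHz and 66680 MHz = 6.66800 × 10^7 kHz.
7.07200 × 10^6 − 6.66800 × 10^7 ≈ -5.961 × 10^7 kHz.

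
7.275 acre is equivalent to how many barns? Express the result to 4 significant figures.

1 acre = 4.04686e+31 barn.
Then 7.275 × 4.04686e+31 ≈ 2.944e+32 barn.

2.944e+32 barns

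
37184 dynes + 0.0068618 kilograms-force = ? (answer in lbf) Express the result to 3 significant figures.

37184 dyn = 0.0835930 lbf and 0.0068618 kgf = 0.0151277 lbf.
0.0835930 + 0.0151277 ≈ 0.0987 lbf.

0.0987 lbf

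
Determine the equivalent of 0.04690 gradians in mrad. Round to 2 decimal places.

0.74 mrad

1 gradian = 15.7080 mrad.
So 0.04690 × 15.7080 ≈ 0.74 mrad.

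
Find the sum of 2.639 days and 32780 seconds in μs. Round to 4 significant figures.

2.608e+11 microseconds

2.639 d = 2.28010e+11 μs and 32780 s = 3.27800e+10 μs.
2.28010e+11 + 3.27800e+10 ≈ 2.608e+11 μs.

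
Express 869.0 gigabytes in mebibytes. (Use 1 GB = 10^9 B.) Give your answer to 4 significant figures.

828700 MiB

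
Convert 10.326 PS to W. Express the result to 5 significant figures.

7594.8 watts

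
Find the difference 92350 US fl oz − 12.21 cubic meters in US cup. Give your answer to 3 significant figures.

92350 US fl oz = 11543.75 US cup and 12.21 m³ = 51608.65 US cup.
11543.75 − 51608.65 ≈ -40100 US cup.

-40100 US cups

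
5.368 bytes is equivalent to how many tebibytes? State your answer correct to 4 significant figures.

4.882e-12 TiB

1 B = 9.09495e-13 TiB.
Then 5.368 × 9.09495e-13 ≈ 4.882e-12 TiB.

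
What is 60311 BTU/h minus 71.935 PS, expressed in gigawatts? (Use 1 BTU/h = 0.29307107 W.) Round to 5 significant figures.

-3.5233e-5 GW

60311 BTU/h = 1.76754e-5 GW and 71.935 PS = 5.29081e-5 GW.
1.76754e-5 − 5.29081e-5 ≈ -3.5233e-5 GW.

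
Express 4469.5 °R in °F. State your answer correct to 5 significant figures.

°R = °F + 459.67.
Applying the formula gives 4009.8 °F.

4009.8 degrees Fahrenheit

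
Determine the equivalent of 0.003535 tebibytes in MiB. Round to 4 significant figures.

1 TiB = 1.04858 × 10^6 MiB.
Then 0.003535 × 1.04858 × 10^6 ≈ 3707 MiB.

3707 mebibytes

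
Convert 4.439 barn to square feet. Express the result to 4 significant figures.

1 barn = 1.07639 × 10^-27 ft².
4.439 × 1.07639 × 10^-27 ≈ 4.778 × 10^-27 ft².

4.778 × 10^-27 ft²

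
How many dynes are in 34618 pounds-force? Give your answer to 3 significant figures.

1.54e+10 dynes

1 pound-force = 444822 dyn.
Then 34618 × 444822 ≈ 1.54e+10 dyn.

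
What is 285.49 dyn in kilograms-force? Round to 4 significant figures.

1 dyn = 1.01972 × 10^-6 kgf.
Thus 285.49 × 1.01972 × 10^-6 ≈ 0.0002911 kgf.

0.0002911 kilograms-force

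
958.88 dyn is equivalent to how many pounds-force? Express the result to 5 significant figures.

1 dyn = 2.24809 × 10^-6 lbf.
958.88 × 2.24809 × 10^-6 ≈ 0.0021556 lbf.

0.0021556 pounds-force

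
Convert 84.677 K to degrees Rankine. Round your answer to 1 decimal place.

152.4 degrees Rankine

°R = K × 9/5.
Applying the formula gives 152.4 °R.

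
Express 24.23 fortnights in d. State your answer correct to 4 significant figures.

339.2 d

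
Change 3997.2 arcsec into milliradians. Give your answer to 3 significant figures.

19.4 mrad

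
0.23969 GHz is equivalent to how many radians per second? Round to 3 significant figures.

1 gigahertz = 6.28319e+9 rad/s.
So 0.23969 × 6.28319e+9 ≈ 1.51e+9 rad/s.

1.51e+9 rad/s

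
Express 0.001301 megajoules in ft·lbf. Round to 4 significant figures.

1 megajoule = 737562 ft·lbf.
Then 0.001301 × 737562 ≈ 959.6 ft·lbf.

959.6 ft·lbf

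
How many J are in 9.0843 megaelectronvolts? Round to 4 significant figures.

1.455 × 10^-12 joules

1 MeV = 1.60218 × 10^-13 J.
Then 9.0843 × 1.60218 × 10^-13 ≈ 1.455 × 10^-12 J.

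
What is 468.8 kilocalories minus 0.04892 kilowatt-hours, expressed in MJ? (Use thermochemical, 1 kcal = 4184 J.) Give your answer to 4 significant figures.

468.8 kcal = 1.96146 MJ and 0.04892 kWh = 0.176112 MJ.
1.96146 − 0.176112 ≈ 1.785 MJ.

1.785 MJ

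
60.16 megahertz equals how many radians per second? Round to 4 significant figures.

3.780 × 10^8 rad/s

1 MHz = 6.28319 × 10^6 rad/s.
60.16 × 6.28319 × 10^6 ≈ 3.780 × 10^8 rad/s.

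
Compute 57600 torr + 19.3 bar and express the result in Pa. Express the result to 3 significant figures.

57600 torr = 7.67937 × 10^6 Pa and 19.3 bar = 1.93000 × 10^6 Pa.
7.67937 × 10^6 + 1.93000 × 10^6 ≈ 9.61 × 10^6 Pa.

9.61 × 10^6 pascals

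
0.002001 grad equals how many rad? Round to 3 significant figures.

1 gradian = 0.0157080 radians.
0.002001 × 0.0157080 ≈ 3.14e-5 rad.

3.14e-5 radians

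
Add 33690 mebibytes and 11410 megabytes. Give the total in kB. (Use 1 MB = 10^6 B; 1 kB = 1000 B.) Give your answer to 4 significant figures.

33690 MiB = 3.53265 × 10^7 kB and 11410 MB = 1.14100 × 10^7 kB.
3.53265 × 10^7 + 1.14100 × 10^7 ≈ 4.674 × 10^7 kB.

4.674 × 10^7 kB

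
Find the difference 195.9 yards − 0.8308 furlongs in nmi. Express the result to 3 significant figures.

195.9 yd = 0.0967230 nmi and 0.8308 furlong = 0.0902432 nmi.
0.0967230 − 0.0902432 ≈ 0.00648 nmi.

0.00648 nautical miles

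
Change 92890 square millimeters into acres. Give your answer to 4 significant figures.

1 mm² = 2.47105e-10 acres.
So 92890 × 2.47105e-10 ≈ 2.295e-5 acre.

2.295e-5 acres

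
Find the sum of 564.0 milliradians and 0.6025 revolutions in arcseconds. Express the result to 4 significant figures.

897200 arcseconds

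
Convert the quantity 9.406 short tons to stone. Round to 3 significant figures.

1 short ton = 142.857 stone.
Thus 9.406 × 142.857 ≈ 1340 st.

1340 stone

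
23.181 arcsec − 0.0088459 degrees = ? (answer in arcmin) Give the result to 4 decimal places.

-0.1444 arcmin

23.181 arcsec = 0.386350 arcmin and 0.0088459 ° = 0.530754 arcmin.
0.386350 − 0.530754 ≈ -0.1444 arcmin.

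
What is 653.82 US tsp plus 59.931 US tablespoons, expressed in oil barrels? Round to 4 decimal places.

653.82 US tsp = 0.0202697 bbl and 59.931 US tbsp = 0.00557394 bbl.
0.0202697 + 0.00557394 ≈ 0.0258 bbl.

0.0258 oil barrels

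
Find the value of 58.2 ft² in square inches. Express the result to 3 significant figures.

1 square foot = 144.000 in².
Then 58.2 × 144.000 ≈ 8380 in².

8380 square inches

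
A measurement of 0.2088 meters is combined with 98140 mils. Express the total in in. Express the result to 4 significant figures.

0.2088 m = 8.22047 in and 98140 mil = 98.1400 in.
8.22047 + 98.1400 ≈ 106.4 in.

106.4 inches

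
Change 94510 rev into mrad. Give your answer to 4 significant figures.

5.938e+8 mrad

1 rev = 6283.19 milliradians.
Thus 94510 × 6283.19 ≈ 5.938e+8 mrad.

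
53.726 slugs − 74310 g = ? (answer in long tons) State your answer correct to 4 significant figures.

53.726 slug = 0.771689 long ton and 74310 g = 0.0731364 long ton.
0.771689 − 0.0731364 ≈ 0.6986 long ton.

0.6986 long tons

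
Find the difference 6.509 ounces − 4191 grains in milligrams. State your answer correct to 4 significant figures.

-87050 mg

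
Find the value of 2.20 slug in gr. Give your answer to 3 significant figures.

1 slug = 225218 gr.
Thus 2.20 × 225218 ≈ 495000 gr.

495000 gr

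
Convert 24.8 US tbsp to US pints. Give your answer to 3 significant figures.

0.775 US pt

1 US tablespoon = 0.0312500 US pints.
Thus 24.8 × 0.0312500 ≈ 0.775 US pt.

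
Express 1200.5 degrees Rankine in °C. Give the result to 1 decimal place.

393.8 °C

°R = (°C + 273.15) × 9/5.
Applying the formula gives 393.8 °C.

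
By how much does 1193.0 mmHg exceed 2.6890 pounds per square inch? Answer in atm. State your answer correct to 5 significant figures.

1.3868 atm

1193.0 mmHg = 1.56974 atm and 2.6890 psi = 0.182976 atm.
1.56974 − 0.182976 ≈ 1.3868 atm.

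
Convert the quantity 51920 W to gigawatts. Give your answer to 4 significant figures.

1 watt = 1.00000e-9 gigawatts.
So 51920 × 1.00000e-9 ≈ 5.192e-5 GW.

5.192e-5 GW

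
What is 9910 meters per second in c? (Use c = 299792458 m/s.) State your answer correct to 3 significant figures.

3.31 × 10^-5 c

1 meter per second = 3.33564 × 10^-9 times the speed of light.
Then 9910 × 3.33564 × 10^-9 ≈ 3.31 × 10^-5 c.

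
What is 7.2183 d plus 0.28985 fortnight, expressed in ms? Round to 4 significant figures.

7.2183 d = 6.23661e+8 ms and 0.28985 fortnight = 3.50603e+8 ms.
6.23661e+8 + 3.50603e+8 ≈ 9.743e+8 ms.

9.743e+8 ms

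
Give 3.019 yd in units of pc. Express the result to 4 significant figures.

8.946e-17 parsecs

1 yard = 2.96337e-17 parsecs.
Then 3.019 × 2.96337e-17 ≈ 8.946e-17 pc.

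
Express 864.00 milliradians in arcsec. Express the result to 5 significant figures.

178210 arcseconds

1 mrad = 206.265 arcseconds.
So 864.00 × 206.265 ≈ 178210 arcsec.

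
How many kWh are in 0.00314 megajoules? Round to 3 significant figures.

0.000872 kWh

1 megajoule = 0.277778 kWh.
0.00314 × 0.277778 ≈ 0.000872 kWh.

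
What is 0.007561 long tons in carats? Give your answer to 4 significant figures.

38410 carats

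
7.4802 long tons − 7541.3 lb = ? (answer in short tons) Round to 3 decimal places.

7.4802 long ton = 8.37782 short ton and 7541.3 lb = 3.77065 short ton.
8.37782 − 3.77065 ≈ 4.607 short ton.

4.607 short tons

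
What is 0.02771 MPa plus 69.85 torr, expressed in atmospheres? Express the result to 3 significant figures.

0.365 atmospheres

0.02771 MPa = 0.273476 atm and 69.85 torr = 0.0919079 atm.
0.273476 + 0.0919079 ≈ 0.365 atm.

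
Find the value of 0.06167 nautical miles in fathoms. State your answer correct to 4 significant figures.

62.45 fathom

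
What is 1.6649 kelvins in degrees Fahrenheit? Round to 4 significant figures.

-456.7 °F

K = (°F + 459.67) × 5/9.
Applying the formula gives -456.7 °F.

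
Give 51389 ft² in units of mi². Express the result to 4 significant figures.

0.001843 square miles

1 square foot = 3.58701 × 10^-8 square miles.
51389 × 3.58701 × 10^-8 ≈ 0.001843 mi².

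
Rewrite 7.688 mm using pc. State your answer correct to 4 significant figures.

1 millimeter = 3.24078 × 10^-20 pc.
Thus 7.688 × 3.24078 × 10^-20 ≈ 2.492 × 10^-19 pc.

2.492 × 10^-19 parsecs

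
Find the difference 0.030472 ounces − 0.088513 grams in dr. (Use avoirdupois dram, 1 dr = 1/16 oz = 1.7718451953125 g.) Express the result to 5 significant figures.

0.43760 drams

0.030472 oz = 0.487552 dr and 0.088513 g = 0.0499553 dr.
0.487552 − 0.0499553 ≈ 0.43760 dr.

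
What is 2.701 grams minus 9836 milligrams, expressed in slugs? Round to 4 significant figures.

-0.0004889 slug

2.701 g = 0.000185077 slug and 9836 mg = 0.000673980 slug.
0.000185077 − 0.000673980 ≈ -0.0004889 slug.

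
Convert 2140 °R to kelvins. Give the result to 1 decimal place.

1188.9 kelvins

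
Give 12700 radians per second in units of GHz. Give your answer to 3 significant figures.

2.02 × 10^-6 gigahertz

1 rad/s = 1.59155 × 10^-10 GHz.
12700 × 1.59155 × 10^-10 ≈ 2.02 × 10^-6 GHz.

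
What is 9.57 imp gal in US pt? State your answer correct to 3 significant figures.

1 imp gal = 9.60760 US pt.
Thus 9.57 × 9.60760 ≈ 91.9 US pt.

91.9 US pt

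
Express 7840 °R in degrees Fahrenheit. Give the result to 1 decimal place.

7380.3 °F

°R = °F + 459.67.
Applying the formula gives 7380.3 °F.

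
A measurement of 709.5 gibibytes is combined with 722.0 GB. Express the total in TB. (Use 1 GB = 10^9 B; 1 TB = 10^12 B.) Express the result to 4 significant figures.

709.5 GiB = 0.761820 TB and 722.0 GB = 0.722000 TB.
0.761820 + 0.722000 ≈ 1.484 TB.

1.484 TB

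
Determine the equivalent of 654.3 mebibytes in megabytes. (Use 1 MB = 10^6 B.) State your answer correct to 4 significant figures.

1 MiB = 1.04858 megabytes.
654.3 × 1.04858 ≈ 686.1 MB.

686.1 MB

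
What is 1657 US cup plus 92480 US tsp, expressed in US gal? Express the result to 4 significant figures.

1657 US cup = 103.5625 US gal and 92480 US tsp = 120.4167 US gal.
103.5625 + 120.4167 ≈ 224.0 US gal.

224.0 US gallons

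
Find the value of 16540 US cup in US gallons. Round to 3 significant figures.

1 US cup = 0.0625000 US gal.
16540 × 0.0625000 ≈ 1030 US gal.

1030 US gal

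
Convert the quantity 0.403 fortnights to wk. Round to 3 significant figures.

1 fortnight = 2.00000 weeks.
So 0.403 × 2.00000 ≈ 0.806 wk.

0.806 weeks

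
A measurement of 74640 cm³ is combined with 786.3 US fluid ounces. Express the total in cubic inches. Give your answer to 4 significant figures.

5974 in³

74640 cm³ = 4554.81 in³ and 786.3 US fl oz = 1419.03 in³.
4554.81 + 1419.03 ≈ 5974 in³.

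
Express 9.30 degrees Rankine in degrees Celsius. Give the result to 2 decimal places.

-267.98 °C

°R = (°C + 273.15) × 9/5.
Applying the formula gives -267.98 °C.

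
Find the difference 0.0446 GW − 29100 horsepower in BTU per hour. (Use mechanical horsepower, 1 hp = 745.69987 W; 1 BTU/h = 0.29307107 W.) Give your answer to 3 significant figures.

7.81 × 10^7 BTU per hour

0.0446 GW = 1.52182 × 10^8 BTU/h and 29100 hp = 7.40430 × 10^7 BTU/h.
1.52182 × 10^8 − 7.40430 × 10^7 ≈ 7.81 × 10^7 BTU/h.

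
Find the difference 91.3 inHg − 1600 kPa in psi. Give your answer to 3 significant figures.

-187 psi

91.3 inHg = 44.8424 psi and 1600 kPa = 232.060 psi.
44.8424 − 232.060 ≈ -187 psi.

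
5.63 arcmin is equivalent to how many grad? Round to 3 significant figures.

0.104 grad

1 arcminute = 0.0185185 gradians.
5.63 × 0.0185185 ≈ 0.104 grad.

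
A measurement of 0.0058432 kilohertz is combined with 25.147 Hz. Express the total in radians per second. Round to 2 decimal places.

194.72 rad/s

0.0058432 kHz = 36.7139 rad/s and 25.147 Hz = 158.003 rad/s.
36.7139 + 158.003 ≈ 194.72 rad/s.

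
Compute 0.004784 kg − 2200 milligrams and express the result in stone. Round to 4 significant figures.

0.0004069 st

0.004784 kg = 0.000753351 st and 2200 mg = 0.000346441 st.
0.000753351 − 0.000346441 ≈ 0.0004069 st.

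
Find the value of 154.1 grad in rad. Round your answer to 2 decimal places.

1 gradian = 0.0157080 rad.
Thus 154.1 × 0.0157080 ≈ 2.42 rad.

2.42 radians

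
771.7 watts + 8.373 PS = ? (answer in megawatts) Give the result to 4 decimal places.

0.0069 MW

771.7 W = 0.000771700 MW and 8.373 PS = 0.00615833 MW.
0.000771700 + 0.00615833 ≈ 0.0069 MW.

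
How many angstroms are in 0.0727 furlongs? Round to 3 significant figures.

1 furlong = 2.01168e+12 angstroms.
Then 0.0727 × 2.01168e+12 ≈ 1.46e+11 Å.

1.46e+11 Å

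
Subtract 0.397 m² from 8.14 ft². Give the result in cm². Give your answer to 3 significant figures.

8.14 ft² = 7562.31 cm² and 0.397 m² = 3970.00 cm².
7562.31 − 3970.00 ≈ 3590 cm².

3590 square centimeters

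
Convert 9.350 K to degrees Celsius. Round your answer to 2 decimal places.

K = °C + 273.15.
Applying the formula gives -263.80 °C.

-263.80 degrees Celsius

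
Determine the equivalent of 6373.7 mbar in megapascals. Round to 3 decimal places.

0.637 MPa

1 millibar = 0.000100000 megapascals.
Thus 6373.7 × 0.000100000 ≈ 0.637 MPa.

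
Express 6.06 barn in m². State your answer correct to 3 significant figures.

1 barn = 1.00000e-28 square meters.
Then 6.06 × 1.00000e-28 ≈ 6.06e-28 m².

6.06e-28 m²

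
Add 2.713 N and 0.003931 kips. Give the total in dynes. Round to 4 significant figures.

2.713 N = 271300 dyn and 0.003931 kip = 1.74860 × 10^6 dyn.
271300 + 1.74860 × 10^6 ≈ 2.020 × 10^6 dyn.

2.020 × 10^6 dynes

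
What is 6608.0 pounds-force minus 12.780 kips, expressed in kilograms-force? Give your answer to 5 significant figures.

6608.0 lbf = 2997.34 kgf and 12.780 kip = 5796.91 kgf.
2997.34 − 5796.91 ≈ -2799.6 kgf.

-2799.6 kgf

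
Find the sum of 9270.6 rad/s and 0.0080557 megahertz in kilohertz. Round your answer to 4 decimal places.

9.5312 kHz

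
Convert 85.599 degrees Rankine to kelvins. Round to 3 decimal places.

°R = K × 9/5.
Applying the formula gives 47.555 K.

47.555 K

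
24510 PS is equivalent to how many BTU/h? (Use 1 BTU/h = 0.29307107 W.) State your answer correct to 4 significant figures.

6.151e+7 BTU per hour

1 metric horsepower = 2509.63 BTU per hour.
So 24510 × 2509.63 ≈ 6.151e+7 BTU/h.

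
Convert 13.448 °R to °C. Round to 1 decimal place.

-265.7 degrees Celsius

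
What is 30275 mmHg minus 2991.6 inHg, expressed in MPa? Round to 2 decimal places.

-6.09 MPa

30275 mmHg = 4.03634 MPa and 2991.6 inHg = 10.1307 MPa.
4.03634 − 10.1307 ≈ -6.09 MPa.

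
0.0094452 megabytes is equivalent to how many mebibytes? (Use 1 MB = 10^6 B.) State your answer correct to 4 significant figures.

0.009008 MiB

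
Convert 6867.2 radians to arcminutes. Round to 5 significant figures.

2.3608e+7 arcmin

1 radian = 3437.75 arcmin.
Thus 6867.2 × 3437.75 ≈ 2.3608e+7 arcmin.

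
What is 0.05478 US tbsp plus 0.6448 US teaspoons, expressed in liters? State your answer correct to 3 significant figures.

0.05478 US tbsp = 0.000810019 L and 0.6448 US tsp = 0.00317817 L.
0.000810019 + 0.00317817 ≈ 0.00399 L.

0.00399 liters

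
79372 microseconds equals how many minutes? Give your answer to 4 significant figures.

1 microsecond = 1.66667 × 10^-8 minutes.
Then 79372 × 1.66667 × 10^-8 ≈ 0.001323 min.

0.001323 min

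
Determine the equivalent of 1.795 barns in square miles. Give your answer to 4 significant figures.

6.931e-35 mi²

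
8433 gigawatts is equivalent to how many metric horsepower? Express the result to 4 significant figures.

1 GW = 1.35962e+6 metric horsepower.
Then 8433 × 1.35962e+6 ≈ 1.147e+10 PS.

1.147e+10 metric horsepower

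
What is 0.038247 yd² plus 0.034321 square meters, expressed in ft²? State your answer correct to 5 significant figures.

0.71365 square feet

0.038247 yd² = 0.344223 ft² and 0.034321 m² = 0.369428 ft².
0.344223 + 0.369428 ≈ 0.71365 ft².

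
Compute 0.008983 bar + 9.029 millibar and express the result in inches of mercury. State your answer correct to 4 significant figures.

0.008983 bar = 0.265268 inHg and 9.029 mbar = 0.266626 inHg.
0.265268 + 0.266626 ≈ 0.5319 inHg.

0.5319 inHg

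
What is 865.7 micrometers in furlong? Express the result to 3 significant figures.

4.30e-6 furlongs

1 μm = 4.97097e-9 furlongs.
Then 865.7 × 4.97097e-9 ≈ 4.30e-6 furlong.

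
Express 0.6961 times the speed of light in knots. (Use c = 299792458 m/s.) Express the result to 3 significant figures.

4.06 × 10^8 kn

1 c = 5.82750 × 10^8 kn.
0.6961 × 5.82750 × 10^8 ≈ 4.06 × 10^8 kn.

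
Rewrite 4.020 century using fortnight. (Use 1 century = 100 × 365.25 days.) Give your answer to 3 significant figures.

10500 fortnight

1 century = 2608.93 fortnight.
4.020 × 2608.93 ≈ 10500 fortnight.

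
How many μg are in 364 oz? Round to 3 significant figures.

1.03 × 10^10 μg

1 ounce = 2.83495 × 10^7 μg.
Thus 364 × 2.83495 × 10^7 ≈ 1.03 × 10^10 μg.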